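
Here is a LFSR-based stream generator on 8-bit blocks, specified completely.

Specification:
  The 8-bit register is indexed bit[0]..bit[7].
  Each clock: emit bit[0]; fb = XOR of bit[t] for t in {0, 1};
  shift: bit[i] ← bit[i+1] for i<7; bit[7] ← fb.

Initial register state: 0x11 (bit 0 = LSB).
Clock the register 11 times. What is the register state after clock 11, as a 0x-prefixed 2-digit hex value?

0xB3

reg_0 = 0x11
clock 1: out=1, reg = 0x88
clock 2: out=0, reg = 0x44
clock 3: out=0, reg = 0x22
clock 4: out=0, reg = 0x91
clock 5: out=1, reg = 0xC8
clock 6: out=0, reg = 0x64
clock 7: out=0, reg = 0x32
clock 8: out=0, reg = 0x99
clock 9: out=1, reg = 0xCC
clock 10: out=0, reg = 0x66
clock 11: out=0, reg = 0xB3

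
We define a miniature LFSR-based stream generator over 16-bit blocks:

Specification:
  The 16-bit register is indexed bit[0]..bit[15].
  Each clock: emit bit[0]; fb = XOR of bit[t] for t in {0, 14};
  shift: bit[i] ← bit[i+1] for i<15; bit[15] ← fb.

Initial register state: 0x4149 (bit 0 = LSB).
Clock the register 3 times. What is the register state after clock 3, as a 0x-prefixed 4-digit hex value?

0x0829

reg_0 = 0x4149
clock 1: out=1, reg = 0x20A4
clock 2: out=0, reg = 0x1052
clock 3: out=0, reg = 0x0829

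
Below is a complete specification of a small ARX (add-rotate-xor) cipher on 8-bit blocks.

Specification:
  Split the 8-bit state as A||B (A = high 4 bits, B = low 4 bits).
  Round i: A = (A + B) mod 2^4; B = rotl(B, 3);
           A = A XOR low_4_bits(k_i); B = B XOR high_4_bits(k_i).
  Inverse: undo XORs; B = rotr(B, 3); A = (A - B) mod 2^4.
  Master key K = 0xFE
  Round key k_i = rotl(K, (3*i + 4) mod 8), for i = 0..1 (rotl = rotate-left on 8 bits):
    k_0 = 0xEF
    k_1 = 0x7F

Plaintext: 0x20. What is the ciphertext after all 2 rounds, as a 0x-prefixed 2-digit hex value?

s_0 = plaintext = 0x20
s_1 = Round(s_0, k_0) = 0xDE
s_2 = Round(s_1, k_1) = 0x40

0x40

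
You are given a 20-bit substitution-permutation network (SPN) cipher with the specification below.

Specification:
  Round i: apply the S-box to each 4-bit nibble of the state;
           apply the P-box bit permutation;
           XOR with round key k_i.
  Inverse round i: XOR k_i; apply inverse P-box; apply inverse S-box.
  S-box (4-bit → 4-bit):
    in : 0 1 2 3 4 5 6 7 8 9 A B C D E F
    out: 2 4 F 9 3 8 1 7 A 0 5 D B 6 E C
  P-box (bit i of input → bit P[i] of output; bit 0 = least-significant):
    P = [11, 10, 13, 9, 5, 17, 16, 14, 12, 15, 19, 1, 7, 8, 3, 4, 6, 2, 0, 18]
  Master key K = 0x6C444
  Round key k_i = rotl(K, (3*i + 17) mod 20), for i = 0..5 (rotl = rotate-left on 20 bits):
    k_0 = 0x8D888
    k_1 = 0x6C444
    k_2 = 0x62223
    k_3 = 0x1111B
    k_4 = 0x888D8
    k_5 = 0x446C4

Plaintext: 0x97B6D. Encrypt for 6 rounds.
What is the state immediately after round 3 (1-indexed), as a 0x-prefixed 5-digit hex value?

0xD359C

s_0 = plaintext = 0x97B6D
s_1 = Round(s_0, k_0) = 0x0ED22
s_2 = Round(s_1, k_1) = 0xD2B78
s_3 = Round(s_2, k_2) = 0xD359C
s_4 = Round(s_3, k_3) = 0x11F8C
s_5 = Round(s_4, k_4) = 0x2C6D3
s_6 = Round(s_5, k_5) = 0x35D11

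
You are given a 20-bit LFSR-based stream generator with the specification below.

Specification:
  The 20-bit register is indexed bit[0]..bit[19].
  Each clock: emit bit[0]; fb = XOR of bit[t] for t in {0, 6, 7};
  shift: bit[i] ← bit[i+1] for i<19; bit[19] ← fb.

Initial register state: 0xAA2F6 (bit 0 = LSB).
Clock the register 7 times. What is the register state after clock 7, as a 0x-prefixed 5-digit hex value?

0x71545

reg_0 = 0xAA2F6
clock 1: out=0, reg = 0x5517B
clock 2: out=1, reg = 0x2A8BD
clock 3: out=1, reg = 0x1545E
clock 4: out=0, reg = 0x8AA2F
clock 5: out=1, reg = 0xC5517
clock 6: out=1, reg = 0xE2A8B
clock 7: out=1, reg = 0x71545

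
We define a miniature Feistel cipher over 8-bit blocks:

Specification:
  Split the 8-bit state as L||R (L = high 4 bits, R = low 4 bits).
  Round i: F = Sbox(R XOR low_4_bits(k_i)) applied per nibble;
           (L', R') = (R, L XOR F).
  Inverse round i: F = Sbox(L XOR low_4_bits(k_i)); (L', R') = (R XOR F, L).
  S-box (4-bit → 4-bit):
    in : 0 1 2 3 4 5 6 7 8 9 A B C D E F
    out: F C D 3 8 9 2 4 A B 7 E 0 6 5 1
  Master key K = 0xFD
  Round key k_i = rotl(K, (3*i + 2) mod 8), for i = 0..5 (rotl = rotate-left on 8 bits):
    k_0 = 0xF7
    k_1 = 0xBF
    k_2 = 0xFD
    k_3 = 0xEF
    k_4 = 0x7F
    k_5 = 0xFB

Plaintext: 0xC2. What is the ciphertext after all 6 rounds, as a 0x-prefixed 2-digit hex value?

s_0 = plaintext = 0xC2
s_1 = Round(s_0, k_0) = 0x25
s_2 = Round(s_1, k_1) = 0x55
s_3 = Round(s_2, k_2) = 0x5F
s_4 = Round(s_3, k_3) = 0xFA
s_5 = Round(s_4, k_4) = 0xA6
s_6 = Round(s_5, k_5) = 0x6C

0x6C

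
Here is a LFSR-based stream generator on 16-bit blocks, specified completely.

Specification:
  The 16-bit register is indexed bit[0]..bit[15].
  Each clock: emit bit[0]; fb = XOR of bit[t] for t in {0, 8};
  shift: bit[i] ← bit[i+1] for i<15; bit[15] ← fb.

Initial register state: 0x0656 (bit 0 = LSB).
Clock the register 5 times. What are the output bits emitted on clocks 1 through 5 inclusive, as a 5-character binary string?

reg_0 = 0x0656
clock 1: out=0, reg = 0x032B
clock 2: out=1, reg = 0x0195
clock 3: out=1, reg = 0x00CA
clock 4: out=0, reg = 0x0065
clock 5: out=1, reg = 0x8032

01101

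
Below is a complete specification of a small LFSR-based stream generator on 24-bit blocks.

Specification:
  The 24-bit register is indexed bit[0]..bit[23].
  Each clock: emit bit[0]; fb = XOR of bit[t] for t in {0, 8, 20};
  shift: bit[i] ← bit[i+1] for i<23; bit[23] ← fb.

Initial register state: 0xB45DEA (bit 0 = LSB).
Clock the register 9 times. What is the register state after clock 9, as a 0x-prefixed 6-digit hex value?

0x3E5A2E

reg_0 = 0xB45DEA
clock 1: out=0, reg = 0x5A2EF5
clock 2: out=1, reg = 0x2D177A
clock 3: out=0, reg = 0x968BBD
clock 4: out=1, reg = 0xCB45DE
clock 5: out=0, reg = 0xE5A2EF
clock 6: out=1, reg = 0xF2D177
clock 7: out=1, reg = 0xF968BB
clock 8: out=1, reg = 0x7CB45D
clock 9: out=1, reg = 0x3E5A2E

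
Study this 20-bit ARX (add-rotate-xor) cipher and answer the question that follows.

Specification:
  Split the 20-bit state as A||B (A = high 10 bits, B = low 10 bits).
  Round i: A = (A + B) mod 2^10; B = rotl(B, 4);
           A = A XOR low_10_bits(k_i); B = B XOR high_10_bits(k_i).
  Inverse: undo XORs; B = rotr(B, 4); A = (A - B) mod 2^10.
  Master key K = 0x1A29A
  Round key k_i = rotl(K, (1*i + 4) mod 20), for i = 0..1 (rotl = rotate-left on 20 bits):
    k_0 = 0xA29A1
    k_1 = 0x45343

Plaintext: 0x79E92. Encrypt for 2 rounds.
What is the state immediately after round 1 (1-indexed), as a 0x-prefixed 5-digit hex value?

0x763A0

s_0 = plaintext = 0x79E92
s_1 = Round(s_0, k_0) = 0x763A0
s_2 = Round(s_1, k_1) = 0x8EF1A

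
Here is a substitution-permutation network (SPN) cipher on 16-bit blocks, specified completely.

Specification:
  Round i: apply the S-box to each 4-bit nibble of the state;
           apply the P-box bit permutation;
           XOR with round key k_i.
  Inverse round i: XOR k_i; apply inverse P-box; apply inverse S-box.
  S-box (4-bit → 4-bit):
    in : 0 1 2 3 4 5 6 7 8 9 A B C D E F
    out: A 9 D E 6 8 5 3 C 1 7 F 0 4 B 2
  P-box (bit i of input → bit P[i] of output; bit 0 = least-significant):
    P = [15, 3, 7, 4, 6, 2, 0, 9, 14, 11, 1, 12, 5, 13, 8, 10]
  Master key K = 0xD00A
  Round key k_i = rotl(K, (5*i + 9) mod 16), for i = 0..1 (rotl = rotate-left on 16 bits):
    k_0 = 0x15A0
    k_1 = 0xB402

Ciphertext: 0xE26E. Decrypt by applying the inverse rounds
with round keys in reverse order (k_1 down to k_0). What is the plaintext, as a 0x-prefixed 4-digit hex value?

0x5DAF

s_0 = ciphertext = 0xE26E
s_1 = InvRound(s_0, k_1) = 0x11EF
s_2 = InvRound(s_1, k_0) = 0x5DAF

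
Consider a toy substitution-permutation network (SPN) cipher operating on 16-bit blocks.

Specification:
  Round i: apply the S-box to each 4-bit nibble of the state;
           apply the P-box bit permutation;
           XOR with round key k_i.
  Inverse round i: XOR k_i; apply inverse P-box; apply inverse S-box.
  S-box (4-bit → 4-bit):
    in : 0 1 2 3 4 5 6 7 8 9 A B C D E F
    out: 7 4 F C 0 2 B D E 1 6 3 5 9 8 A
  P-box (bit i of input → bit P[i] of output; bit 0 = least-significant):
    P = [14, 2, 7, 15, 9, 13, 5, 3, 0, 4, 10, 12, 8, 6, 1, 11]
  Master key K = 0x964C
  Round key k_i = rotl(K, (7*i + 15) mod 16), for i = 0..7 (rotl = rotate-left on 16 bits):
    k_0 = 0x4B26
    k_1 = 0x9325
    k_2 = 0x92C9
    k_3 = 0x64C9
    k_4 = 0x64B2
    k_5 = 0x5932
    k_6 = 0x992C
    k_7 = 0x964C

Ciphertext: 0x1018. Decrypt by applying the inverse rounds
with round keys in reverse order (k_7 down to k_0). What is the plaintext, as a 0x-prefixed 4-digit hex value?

0x8B7E

s_0 = ciphertext = 0x1018
s_1 = InvRound(s_0, k_7) = 0x5A9F
s_2 = InvRound(s_1, k_6) = 0xCBC7
s_3 = InvRound(s_2, k_5) = 0x56C8
s_4 = InvRound(s_3, k_4) = 0xAF24
s_5 = InvRound(s_4, k_3) = 0x6972
s_6 = InvRound(s_5, k_2) = 0x7627
s_7 = InvRound(s_6, k_1) = 0xC15D
s_8 = InvRound(s_7, k_0) = 0x8B7E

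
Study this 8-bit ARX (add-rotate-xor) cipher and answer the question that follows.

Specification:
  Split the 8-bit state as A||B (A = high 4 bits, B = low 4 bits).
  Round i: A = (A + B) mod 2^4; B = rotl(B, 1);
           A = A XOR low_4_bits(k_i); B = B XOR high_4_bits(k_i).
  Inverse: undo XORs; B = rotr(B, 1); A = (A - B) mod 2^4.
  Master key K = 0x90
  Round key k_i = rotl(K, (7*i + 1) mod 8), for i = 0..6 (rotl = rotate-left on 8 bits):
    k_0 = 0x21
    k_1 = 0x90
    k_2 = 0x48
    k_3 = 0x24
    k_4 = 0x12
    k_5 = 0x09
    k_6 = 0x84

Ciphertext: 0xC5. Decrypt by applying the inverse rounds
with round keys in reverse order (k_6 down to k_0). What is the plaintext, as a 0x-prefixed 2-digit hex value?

s_0 = ciphertext = 0xC5
s_1 = InvRound(s_0, k_6) = 0xAE
s_2 = InvRound(s_1, k_5) = 0xC7
s_3 = InvRound(s_2, k_4) = 0xB3
s_4 = InvRound(s_3, k_3) = 0x78
s_5 = InvRound(s_4, k_2) = 0x96
s_6 = InvRound(s_5, k_1) = 0xAF
s_7 = InvRound(s_6, k_0) = 0xDE

0xDE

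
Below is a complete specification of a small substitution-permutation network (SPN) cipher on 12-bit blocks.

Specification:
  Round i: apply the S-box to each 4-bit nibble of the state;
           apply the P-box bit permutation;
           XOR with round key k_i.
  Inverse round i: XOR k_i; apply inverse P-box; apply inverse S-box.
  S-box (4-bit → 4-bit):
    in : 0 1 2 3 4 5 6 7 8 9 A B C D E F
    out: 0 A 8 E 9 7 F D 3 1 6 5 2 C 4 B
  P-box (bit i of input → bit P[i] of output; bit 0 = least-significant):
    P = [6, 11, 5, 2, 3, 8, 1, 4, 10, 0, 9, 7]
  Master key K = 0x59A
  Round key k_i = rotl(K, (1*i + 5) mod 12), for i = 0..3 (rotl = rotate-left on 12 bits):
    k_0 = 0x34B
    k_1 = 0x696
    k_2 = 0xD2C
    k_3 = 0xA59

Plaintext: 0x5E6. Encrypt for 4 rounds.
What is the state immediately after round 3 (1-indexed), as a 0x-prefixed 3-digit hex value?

0x549

s_0 = plaintext = 0x5E6
s_1 = Round(s_0, k_0) = 0xD2C
s_2 = Round(s_1, k_1) = 0xC06
s_3 = Round(s_2, k_2) = 0x549
s_4 = Round(s_3, k_3) = 0xC00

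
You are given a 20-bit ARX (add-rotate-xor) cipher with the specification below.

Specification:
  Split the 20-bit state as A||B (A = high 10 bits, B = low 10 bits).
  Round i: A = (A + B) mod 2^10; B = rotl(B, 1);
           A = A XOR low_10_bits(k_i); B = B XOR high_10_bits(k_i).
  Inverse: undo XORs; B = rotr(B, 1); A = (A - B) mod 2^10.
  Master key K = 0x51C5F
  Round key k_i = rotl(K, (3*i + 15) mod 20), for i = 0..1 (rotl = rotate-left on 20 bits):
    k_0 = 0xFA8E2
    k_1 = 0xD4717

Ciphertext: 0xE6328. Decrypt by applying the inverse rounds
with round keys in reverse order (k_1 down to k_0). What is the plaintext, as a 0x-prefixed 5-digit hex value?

0x718EB

s_0 = ciphertext = 0xE6328
s_1 = InvRound(s_0, k_1) = 0x94E3C
s_2 = InvRound(s_1, k_0) = 0x718EB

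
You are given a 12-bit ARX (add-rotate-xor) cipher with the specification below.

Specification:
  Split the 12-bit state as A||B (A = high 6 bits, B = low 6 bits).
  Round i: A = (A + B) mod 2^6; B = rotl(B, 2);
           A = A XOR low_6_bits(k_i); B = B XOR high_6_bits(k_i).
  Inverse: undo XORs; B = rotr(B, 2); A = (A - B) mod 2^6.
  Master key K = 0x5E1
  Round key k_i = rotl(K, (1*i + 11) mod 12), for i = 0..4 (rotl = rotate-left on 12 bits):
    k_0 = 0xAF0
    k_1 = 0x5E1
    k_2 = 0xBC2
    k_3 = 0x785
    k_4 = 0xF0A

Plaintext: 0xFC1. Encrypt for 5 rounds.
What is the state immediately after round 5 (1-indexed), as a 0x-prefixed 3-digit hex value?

0xBD7

s_0 = plaintext = 0xFC1
s_1 = Round(s_0, k_0) = 0xC2F
s_2 = Round(s_1, k_1) = 0xFA9
s_3 = Round(s_2, k_2) = 0x949
s_4 = Round(s_3, k_3) = 0xAFA
s_5 = Round(s_4, k_4) = 0xBD7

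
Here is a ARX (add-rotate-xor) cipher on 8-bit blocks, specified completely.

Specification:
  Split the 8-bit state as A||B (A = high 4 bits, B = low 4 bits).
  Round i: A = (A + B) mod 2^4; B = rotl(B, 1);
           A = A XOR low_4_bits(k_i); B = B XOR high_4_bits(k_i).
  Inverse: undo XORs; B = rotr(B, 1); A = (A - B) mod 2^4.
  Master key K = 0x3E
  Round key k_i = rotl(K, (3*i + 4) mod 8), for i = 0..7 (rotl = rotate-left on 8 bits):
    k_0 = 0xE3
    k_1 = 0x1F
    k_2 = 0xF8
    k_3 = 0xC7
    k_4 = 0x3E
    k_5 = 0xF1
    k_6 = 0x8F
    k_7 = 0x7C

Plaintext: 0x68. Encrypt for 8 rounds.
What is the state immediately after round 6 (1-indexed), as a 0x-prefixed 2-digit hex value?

0xDB

s_0 = plaintext = 0x68
s_1 = Round(s_0, k_0) = 0xDF
s_2 = Round(s_1, k_1) = 0x3E
s_3 = Round(s_2, k_2) = 0x92
s_4 = Round(s_3, k_3) = 0xC8
s_5 = Round(s_4, k_4) = 0xA2
s_6 = Round(s_5, k_5) = 0xDB
s_7 = Round(s_6, k_6) = 0x7F
s_8 = Round(s_7, k_7) = 0xA8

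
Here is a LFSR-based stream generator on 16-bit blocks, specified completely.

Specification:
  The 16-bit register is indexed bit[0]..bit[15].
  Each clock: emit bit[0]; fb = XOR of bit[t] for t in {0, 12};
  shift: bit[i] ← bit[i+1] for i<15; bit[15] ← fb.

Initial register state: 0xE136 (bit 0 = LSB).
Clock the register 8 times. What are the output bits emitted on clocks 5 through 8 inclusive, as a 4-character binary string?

1100

reg_0 = 0xE136
clock 1: out=0, reg = 0x709B
clock 2: out=1, reg = 0x384D
clock 3: out=1, reg = 0x1C26
clock 4: out=0, reg = 0x8E13
clock 5: out=1, reg = 0xC709
clock 6: out=1, reg = 0xE384
clock 7: out=0, reg = 0x71C2
clock 8: out=0, reg = 0xB8E1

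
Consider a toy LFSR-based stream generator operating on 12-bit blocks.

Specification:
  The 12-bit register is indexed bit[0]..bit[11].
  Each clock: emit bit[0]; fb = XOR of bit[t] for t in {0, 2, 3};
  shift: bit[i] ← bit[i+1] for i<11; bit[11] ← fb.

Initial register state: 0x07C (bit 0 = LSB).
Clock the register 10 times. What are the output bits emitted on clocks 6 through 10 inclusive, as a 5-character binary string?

11000

reg_0 = 0x07C
clock 1: out=0, reg = 0x03E
clock 2: out=0, reg = 0x01F
clock 3: out=1, reg = 0x80F
clock 4: out=1, reg = 0xC07
clock 5: out=1, reg = 0x603
clock 6: out=1, reg = 0xB01
clock 7: out=1, reg = 0xD80
clock 8: out=0, reg = 0x6C0
clock 9: out=0, reg = 0x360
clock 10: out=0, reg = 0x1B0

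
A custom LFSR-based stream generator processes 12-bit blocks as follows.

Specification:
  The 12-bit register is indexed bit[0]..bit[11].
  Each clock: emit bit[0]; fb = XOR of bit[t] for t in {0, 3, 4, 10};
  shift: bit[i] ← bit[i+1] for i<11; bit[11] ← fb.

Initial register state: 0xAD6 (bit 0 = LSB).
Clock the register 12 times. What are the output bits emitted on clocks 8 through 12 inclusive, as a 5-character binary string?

10101

reg_0 = 0xAD6
clock 1: out=0, reg = 0xD6B
clock 2: out=1, reg = 0xEB5
clock 3: out=1, reg = 0xF5A
clock 4: out=0, reg = 0xFAD
clock 5: out=1, reg = 0xFD6
clock 6: out=0, reg = 0x7EB
clock 7: out=1, reg = 0xBF5
clock 8: out=1, reg = 0x5FA
clock 9: out=0, reg = 0xAFD
clock 10: out=1, reg = 0xD7E
clock 11: out=0, reg = 0xEBF
clock 12: out=1, reg = 0x75F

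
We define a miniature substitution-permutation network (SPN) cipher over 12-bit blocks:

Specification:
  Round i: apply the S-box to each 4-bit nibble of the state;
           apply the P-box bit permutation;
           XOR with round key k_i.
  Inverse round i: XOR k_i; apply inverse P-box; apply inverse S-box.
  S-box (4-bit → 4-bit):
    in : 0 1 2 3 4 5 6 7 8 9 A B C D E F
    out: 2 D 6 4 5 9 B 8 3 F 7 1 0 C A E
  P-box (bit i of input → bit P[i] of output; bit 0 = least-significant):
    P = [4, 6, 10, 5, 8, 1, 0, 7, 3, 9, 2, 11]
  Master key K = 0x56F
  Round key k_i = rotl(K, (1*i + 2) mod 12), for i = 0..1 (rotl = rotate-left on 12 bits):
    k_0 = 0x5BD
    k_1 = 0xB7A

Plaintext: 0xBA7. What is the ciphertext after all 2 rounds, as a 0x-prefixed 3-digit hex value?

s_0 = plaintext = 0xBA7
s_1 = Round(s_0, k_0) = 0x496
s_2 = Round(s_1, k_1) = 0xA85

0xA85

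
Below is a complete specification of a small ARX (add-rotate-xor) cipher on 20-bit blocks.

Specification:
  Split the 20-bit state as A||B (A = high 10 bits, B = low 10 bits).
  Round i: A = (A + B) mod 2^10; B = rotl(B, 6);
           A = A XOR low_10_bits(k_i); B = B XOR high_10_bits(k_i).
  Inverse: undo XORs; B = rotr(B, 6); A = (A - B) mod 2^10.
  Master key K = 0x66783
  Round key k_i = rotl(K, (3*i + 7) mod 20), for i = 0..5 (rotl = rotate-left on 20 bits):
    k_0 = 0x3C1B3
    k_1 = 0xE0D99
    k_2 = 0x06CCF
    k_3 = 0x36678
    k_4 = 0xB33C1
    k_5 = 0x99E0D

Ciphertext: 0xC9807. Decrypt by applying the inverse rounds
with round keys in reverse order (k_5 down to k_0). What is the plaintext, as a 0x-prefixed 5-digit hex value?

0x79A07

s_0 = ciphertext = 0xC9807
s_1 = InvRound(s_0, k_5) = 0xC8A09
s_2 = InvRound(s_1, k_4) = 0x24053
s_3 = InvRound(s_2, k_3) = 0x918A2
s_4 = InvRound(s_3, k_2) = 0xBDF92
s_5 = InvRound(s_4, k_1) = 0x97910
s_6 = InvRound(s_5, k_0) = 0x79A07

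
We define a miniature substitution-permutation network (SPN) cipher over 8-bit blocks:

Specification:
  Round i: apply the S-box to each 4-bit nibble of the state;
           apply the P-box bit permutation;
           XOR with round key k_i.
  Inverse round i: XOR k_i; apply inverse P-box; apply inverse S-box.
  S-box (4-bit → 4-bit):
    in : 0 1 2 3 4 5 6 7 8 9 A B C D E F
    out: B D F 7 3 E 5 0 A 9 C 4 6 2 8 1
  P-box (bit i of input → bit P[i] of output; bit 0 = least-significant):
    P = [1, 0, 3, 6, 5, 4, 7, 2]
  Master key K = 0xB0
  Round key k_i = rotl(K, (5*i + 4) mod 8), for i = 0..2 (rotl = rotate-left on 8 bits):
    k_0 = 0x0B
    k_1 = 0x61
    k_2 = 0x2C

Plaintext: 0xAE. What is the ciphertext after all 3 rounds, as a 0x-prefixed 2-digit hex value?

s_0 = plaintext = 0xAE
s_1 = Round(s_0, k_0) = 0xCF
s_2 = Round(s_1, k_1) = 0xF3
s_3 = Round(s_2, k_2) = 0x07

0x07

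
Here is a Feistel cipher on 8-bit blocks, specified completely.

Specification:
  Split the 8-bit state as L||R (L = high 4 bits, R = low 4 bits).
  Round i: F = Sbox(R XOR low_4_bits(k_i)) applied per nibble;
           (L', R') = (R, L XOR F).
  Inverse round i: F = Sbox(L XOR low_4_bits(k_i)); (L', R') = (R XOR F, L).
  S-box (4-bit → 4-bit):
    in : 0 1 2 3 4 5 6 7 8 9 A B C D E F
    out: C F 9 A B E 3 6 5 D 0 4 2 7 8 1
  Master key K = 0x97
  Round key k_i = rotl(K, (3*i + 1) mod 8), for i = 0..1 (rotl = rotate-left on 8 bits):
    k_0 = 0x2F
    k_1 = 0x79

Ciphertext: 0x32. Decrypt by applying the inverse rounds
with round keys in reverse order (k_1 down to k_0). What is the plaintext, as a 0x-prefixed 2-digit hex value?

s_0 = ciphertext = 0x32
s_1 = InvRound(s_0, k_1) = 0x23
s_2 = InvRound(s_1, k_0) = 0x42

0x42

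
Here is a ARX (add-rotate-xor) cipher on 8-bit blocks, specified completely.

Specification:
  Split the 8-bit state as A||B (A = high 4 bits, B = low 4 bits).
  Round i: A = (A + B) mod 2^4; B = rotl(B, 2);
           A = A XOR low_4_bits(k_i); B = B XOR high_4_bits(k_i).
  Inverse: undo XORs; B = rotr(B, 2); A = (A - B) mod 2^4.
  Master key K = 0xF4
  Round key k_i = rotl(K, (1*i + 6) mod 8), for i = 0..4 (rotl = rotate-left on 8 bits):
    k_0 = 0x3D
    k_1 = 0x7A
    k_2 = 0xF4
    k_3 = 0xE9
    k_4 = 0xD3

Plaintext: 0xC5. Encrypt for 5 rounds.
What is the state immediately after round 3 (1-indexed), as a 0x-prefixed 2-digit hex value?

s_0 = plaintext = 0xC5
s_1 = Round(s_0, k_0) = 0xC6
s_2 = Round(s_1, k_1) = 0x8E
s_3 = Round(s_2, k_2) = 0x24
s_4 = Round(s_3, k_3) = 0xFF
s_5 = Round(s_4, k_4) = 0xD2

0x24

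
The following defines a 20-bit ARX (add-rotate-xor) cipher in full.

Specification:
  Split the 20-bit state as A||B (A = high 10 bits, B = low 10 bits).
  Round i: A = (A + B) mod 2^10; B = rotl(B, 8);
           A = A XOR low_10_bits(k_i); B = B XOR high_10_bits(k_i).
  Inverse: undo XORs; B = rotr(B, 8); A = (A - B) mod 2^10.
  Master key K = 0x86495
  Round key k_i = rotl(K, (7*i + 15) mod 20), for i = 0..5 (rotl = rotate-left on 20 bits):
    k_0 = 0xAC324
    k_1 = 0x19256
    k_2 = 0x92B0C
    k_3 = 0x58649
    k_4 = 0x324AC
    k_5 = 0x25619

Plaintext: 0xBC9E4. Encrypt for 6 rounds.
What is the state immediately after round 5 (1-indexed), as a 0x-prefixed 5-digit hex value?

0x86652

s_0 = plaintext = 0xBC9E4
s_1 = Round(s_0, k_0) = 0xFCAC9
s_2 = Round(s_1, k_1) = 0x3B5D6
s_3 = Round(s_2, k_2) = 0x73C3F
s_4 = Round(s_3, k_3) = 0x11E6E
s_5 = Round(s_4, k_4) = 0x86652
s_6 = Round(s_5, k_5) = 0x9CA01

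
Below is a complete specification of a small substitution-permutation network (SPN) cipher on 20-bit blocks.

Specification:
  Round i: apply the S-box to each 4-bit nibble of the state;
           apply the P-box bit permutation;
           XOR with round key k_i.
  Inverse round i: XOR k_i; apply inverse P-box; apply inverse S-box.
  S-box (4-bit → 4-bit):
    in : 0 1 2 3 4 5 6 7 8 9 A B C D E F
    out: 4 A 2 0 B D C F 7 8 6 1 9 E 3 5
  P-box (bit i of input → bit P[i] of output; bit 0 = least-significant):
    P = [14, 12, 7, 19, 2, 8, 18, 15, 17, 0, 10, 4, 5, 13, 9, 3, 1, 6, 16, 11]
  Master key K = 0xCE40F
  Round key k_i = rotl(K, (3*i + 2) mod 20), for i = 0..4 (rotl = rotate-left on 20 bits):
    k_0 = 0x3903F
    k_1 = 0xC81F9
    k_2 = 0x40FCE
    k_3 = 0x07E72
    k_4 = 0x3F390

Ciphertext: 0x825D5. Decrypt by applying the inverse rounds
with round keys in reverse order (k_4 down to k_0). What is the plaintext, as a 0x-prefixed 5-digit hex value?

s_0 = ciphertext = 0x825D5
s_1 = InvRound(s_0, k_4) = 0xA08C4
s_2 = InvRound(s_1, k_3) = 0xB85B7
s_3 = InvRound(s_2, k_2) = 0xD5469
s_4 = InvRound(s_3, k_1) = 0x03618
s_5 = InvRound(s_4, k_0) = 0xF88C3

0xF88C3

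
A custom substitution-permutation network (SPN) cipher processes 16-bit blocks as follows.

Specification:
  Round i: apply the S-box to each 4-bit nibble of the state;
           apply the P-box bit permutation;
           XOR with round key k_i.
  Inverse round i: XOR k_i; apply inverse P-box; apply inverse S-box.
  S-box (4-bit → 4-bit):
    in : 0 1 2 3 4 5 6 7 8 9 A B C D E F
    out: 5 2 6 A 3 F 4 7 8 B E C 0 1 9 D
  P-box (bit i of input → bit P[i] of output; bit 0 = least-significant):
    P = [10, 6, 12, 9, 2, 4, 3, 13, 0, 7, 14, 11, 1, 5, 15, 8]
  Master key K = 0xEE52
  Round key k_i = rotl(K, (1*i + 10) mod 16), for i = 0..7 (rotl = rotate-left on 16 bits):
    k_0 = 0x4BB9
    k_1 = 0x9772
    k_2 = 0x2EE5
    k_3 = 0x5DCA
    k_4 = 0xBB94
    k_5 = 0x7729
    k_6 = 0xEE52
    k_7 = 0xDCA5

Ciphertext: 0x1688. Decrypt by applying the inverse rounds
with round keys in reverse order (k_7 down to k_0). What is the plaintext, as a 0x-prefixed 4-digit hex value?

0xC2B8

s_0 = ciphertext = 0x1688
s_1 = InvRound(s_0, k_7) = 0x2F08
s_2 = InvRound(s_1, k_6) = 0xF621
s_3 = InvRound(s_2, k_5) = 0xBC6C
s_4 = InvRound(s_3, k_4) = 0x3129
s_5 = InvRound(s_4, k_3) = 0x4584
s_6 = InvRound(s_5, k_2) = 0x3F83
s_7 = InvRound(s_6, k_1) = 0x2931
s_8 = InvRound(s_7, k_0) = 0xC2B8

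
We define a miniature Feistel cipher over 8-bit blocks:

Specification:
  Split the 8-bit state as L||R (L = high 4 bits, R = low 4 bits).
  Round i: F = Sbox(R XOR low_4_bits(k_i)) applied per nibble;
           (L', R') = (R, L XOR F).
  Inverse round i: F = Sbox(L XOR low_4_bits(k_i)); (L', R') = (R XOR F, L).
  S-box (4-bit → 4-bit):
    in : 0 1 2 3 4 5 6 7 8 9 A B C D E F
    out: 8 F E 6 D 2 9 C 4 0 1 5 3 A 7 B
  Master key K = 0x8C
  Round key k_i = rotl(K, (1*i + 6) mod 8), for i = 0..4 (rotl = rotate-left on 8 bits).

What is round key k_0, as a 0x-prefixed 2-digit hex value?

K = 0x8C
k_0 = rotl(K, (1*0+6) mod 8) = rotl(K, 6) = 0x23

0x23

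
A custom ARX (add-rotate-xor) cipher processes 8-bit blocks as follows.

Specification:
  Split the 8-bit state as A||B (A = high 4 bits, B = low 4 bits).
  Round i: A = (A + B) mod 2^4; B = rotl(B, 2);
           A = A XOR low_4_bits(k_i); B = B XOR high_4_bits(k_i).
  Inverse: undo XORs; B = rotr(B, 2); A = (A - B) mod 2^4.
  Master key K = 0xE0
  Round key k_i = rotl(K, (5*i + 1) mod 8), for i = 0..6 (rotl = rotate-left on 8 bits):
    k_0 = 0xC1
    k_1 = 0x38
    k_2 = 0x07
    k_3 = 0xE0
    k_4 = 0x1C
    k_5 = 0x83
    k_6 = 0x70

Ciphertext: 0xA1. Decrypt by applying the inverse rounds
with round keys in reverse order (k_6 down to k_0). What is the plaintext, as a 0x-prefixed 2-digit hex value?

0x7B

s_0 = ciphertext = 0xA1
s_1 = InvRound(s_0, k_6) = 0x19
s_2 = InvRound(s_1, k_5) = 0xE4
s_3 = InvRound(s_2, k_4) = 0xD5
s_4 = InvRound(s_3, k_3) = 0xFE
s_5 = InvRound(s_4, k_2) = 0xDB
s_6 = InvRound(s_5, k_1) = 0x32
s_7 = InvRound(s_6, k_0) = 0x7B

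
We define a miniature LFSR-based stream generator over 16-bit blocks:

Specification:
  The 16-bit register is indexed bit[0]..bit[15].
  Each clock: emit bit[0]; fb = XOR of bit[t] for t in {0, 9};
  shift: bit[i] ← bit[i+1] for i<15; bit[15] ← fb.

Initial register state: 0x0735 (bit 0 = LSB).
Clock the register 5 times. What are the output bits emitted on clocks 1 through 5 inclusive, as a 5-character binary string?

10101

reg_0 = 0x0735
clock 1: out=1, reg = 0x039A
clock 2: out=0, reg = 0x81CD
clock 3: out=1, reg = 0xC0E6
clock 4: out=0, reg = 0x6073
clock 5: out=1, reg = 0xB039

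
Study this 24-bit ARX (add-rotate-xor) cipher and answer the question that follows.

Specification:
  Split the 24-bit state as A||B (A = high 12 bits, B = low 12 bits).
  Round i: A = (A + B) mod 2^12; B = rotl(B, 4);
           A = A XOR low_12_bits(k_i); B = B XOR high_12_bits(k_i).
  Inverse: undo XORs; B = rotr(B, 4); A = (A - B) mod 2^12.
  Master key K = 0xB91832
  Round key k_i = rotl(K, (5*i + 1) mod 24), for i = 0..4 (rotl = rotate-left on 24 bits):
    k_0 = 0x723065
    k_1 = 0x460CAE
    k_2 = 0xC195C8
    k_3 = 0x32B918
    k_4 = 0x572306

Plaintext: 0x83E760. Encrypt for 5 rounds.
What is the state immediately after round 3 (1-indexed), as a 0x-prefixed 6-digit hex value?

0x61AE0F

s_0 = plaintext = 0x83E760
s_1 = Round(s_0, k_0) = 0xFFB124
s_2 = Round(s_1, k_1) = 0xDB1621
s_3 = Round(s_2, k_2) = 0x61AE0F
s_4 = Round(s_3, k_3) = 0xD313D5
s_5 = Round(s_4, k_4) = 0x200821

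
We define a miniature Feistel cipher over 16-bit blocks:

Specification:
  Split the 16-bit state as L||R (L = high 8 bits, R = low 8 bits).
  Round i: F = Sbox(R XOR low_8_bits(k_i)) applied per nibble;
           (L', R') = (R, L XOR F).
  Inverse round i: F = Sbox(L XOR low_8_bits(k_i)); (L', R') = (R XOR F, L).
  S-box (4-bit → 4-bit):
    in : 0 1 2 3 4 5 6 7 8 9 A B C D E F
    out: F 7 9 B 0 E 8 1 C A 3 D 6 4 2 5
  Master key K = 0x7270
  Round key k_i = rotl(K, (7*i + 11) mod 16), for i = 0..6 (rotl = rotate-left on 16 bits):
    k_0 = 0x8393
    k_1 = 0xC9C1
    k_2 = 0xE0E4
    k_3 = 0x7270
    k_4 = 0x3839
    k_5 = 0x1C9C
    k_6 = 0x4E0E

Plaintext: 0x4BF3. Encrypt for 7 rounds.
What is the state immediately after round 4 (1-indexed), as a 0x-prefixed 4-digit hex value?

0xEEAF

s_0 = plaintext = 0x4BF3
s_1 = Round(s_0, k_0) = 0xF3C4
s_2 = Round(s_1, k_1) = 0xC40D
s_3 = Round(s_2, k_2) = 0x0DEE
s_4 = Round(s_3, k_3) = 0xEEAF
s_5 = Round(s_4, k_4) = 0xAF46
s_6 = Round(s_5, k_5) = 0x46EC
s_7 = Round(s_6, k_6) = 0xEC6F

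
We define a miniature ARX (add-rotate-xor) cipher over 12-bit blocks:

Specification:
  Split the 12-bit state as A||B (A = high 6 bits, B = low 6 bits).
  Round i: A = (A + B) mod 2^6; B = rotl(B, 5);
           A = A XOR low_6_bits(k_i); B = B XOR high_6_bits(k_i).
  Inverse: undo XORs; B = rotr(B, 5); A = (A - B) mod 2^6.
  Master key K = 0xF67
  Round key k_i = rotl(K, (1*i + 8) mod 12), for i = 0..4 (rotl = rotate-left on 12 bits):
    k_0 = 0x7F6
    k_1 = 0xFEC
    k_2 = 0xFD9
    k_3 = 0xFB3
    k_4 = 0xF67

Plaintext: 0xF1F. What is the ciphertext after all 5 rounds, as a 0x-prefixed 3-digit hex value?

0x461

s_0 = plaintext = 0xF1F
s_1 = Round(s_0, k_0) = 0xB70
s_2 = Round(s_1, k_1) = 0xC67
s_3 = Round(s_2, k_2) = 0x04C
s_4 = Round(s_3, k_3) = 0xFB8
s_5 = Round(s_4, k_4) = 0x461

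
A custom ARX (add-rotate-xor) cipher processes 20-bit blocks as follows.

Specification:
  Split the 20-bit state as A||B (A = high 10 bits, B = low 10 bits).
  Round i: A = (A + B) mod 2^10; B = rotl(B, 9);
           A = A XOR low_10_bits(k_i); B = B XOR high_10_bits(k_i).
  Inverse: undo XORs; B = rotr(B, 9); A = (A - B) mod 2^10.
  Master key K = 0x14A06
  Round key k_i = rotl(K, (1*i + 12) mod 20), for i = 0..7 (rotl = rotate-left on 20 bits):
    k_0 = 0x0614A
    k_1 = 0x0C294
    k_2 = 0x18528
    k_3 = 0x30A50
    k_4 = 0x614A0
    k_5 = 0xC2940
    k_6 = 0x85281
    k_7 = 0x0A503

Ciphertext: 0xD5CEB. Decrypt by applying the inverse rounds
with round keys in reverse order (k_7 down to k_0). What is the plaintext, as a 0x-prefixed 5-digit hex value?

s_0 = ciphertext = 0xD5CEB
s_1 = InvRound(s_0, k_7) = 0x34184
s_2 = InvRound(s_1, k_6) = 0xCC321
s_3 = InvRound(s_2, k_5) = 0x86856
s_4 = InvRound(s_3, k_4) = 0xC53A6
s_5 = InvRound(s_4, k_3) = 0x9EEC9
s_6 = InvRound(s_5, k_2) = 0x80951
s_7 = InvRound(s_6, k_1) = 0x752C2
s_8 = InvRound(s_7, k_0) = 0xBA5B5

0xBA5B5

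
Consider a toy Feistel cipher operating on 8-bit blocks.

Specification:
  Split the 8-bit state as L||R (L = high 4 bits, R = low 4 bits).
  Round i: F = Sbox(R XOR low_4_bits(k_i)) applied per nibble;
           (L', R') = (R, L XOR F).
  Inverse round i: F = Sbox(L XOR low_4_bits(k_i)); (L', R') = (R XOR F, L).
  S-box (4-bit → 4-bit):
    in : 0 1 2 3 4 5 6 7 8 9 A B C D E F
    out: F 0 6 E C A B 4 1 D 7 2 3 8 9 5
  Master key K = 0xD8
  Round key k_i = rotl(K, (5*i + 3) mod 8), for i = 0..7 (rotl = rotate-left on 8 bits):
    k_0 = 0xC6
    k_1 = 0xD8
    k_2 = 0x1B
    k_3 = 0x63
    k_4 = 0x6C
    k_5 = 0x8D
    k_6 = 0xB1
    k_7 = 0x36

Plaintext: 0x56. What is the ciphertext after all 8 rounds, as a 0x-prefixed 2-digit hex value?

s_0 = plaintext = 0x56
s_1 = Round(s_0, k_0) = 0x6A
s_2 = Round(s_1, k_1) = 0xA0
s_3 = Round(s_2, k_2) = 0x08
s_4 = Round(s_3, k_3) = 0x82
s_5 = Round(s_4, k_4) = 0x21
s_6 = Round(s_5, k_5) = 0x11
s_7 = Round(s_6, k_6) = 0x1E
s_8 = Round(s_7, k_7) = 0xE0

0xE0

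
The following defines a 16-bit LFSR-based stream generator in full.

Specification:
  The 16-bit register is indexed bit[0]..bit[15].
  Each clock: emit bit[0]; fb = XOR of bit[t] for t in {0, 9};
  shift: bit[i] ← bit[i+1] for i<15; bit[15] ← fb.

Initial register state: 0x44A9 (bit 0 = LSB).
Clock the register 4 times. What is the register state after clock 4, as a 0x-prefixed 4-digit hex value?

0xB44A

reg_0 = 0x44A9
clock 1: out=1, reg = 0xA254
clock 2: out=0, reg = 0xD12A
clock 3: out=0, reg = 0x6895
clock 4: out=1, reg = 0xB44A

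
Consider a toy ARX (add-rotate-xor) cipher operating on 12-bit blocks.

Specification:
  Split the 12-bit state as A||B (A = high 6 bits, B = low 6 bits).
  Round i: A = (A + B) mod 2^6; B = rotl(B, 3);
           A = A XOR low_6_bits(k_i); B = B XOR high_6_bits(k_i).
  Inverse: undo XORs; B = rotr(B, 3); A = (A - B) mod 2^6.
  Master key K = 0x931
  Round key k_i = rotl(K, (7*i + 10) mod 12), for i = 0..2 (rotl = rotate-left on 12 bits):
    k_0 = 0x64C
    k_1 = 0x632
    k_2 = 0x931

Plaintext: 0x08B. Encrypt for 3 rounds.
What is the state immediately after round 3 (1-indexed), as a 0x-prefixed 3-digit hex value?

0xEA7

s_0 = plaintext = 0x08B
s_1 = Round(s_0, k_0) = 0x040
s_2 = Round(s_1, k_1) = 0xCD8
s_3 = Round(s_2, k_2) = 0xEA7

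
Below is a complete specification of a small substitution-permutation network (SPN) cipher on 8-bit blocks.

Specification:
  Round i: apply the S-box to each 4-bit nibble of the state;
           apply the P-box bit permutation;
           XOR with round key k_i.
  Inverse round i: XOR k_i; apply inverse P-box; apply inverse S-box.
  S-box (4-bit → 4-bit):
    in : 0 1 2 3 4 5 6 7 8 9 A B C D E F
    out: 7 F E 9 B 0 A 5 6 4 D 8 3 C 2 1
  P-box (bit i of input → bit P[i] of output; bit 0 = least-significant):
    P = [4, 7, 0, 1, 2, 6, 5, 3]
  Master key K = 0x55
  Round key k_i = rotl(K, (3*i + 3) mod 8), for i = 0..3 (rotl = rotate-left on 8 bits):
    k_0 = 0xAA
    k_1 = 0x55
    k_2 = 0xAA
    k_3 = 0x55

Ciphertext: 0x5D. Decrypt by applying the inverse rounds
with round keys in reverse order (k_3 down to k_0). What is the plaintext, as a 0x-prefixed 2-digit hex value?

0x71

s_0 = ciphertext = 0x5D
s_1 = InvRound(s_0, k_3) = 0xB5
s_2 = InvRound(s_1, k_2) = 0x3A
s_3 = InvRound(s_2, k_1) = 0x1D
s_4 = InvRound(s_3, k_0) = 0x71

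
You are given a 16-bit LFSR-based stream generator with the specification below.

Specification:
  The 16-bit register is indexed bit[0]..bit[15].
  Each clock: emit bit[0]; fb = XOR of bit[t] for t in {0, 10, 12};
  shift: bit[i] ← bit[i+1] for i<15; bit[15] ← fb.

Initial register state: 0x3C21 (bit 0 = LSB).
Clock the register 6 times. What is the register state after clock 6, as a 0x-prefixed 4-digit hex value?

reg_0 = 0x3C21
clock 1: out=1, reg = 0x9E10
clock 2: out=0, reg = 0x4F08
clock 3: out=0, reg = 0xA784
clock 4: out=0, reg = 0xD3C2
clock 5: out=0, reg = 0xE9E1
clock 6: out=1, reg = 0xF4F0

0xF4F0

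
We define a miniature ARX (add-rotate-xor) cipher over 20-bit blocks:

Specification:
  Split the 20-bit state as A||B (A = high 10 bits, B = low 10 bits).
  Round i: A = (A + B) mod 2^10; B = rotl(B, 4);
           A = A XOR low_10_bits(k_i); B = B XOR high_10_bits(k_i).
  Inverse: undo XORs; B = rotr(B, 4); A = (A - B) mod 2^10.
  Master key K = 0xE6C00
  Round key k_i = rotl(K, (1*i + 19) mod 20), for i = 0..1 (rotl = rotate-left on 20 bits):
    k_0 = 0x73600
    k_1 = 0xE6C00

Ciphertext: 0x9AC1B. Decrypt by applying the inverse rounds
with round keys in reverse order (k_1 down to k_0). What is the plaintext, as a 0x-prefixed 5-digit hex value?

s_0 = ciphertext = 0x9AC1B
s_1 = InvRound(s_0, k_1) = 0x8CC38
s_2 = InvRound(s_1, k_0) = 0xB515F

0xB515F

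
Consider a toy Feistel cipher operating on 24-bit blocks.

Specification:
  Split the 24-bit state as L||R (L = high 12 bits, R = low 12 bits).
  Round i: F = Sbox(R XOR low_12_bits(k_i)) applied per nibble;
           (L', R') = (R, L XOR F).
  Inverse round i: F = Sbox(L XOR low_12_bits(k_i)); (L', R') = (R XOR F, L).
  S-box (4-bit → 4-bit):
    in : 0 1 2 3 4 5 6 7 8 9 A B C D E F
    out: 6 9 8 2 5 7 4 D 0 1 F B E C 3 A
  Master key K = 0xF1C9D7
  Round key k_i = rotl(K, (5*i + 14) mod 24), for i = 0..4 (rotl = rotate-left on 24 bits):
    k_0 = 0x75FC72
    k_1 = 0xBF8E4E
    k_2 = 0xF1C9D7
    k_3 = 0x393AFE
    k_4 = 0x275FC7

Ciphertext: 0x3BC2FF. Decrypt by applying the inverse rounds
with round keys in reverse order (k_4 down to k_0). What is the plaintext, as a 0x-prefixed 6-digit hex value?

s_0 = ciphertext = 0x3BC2FF
s_1 = InvRound(s_0, k_4) = 0xC243BC
s_2 = InvRound(s_1, k_3) = 0x773C24
s_3 = InvRound(s_2, k_2) = 0xFD1773
s_4 = InvRound(s_3, k_1) = 0xE69FD1
s_5 = InvRound(s_4, k_0) = 0x74AE69

0x74AE69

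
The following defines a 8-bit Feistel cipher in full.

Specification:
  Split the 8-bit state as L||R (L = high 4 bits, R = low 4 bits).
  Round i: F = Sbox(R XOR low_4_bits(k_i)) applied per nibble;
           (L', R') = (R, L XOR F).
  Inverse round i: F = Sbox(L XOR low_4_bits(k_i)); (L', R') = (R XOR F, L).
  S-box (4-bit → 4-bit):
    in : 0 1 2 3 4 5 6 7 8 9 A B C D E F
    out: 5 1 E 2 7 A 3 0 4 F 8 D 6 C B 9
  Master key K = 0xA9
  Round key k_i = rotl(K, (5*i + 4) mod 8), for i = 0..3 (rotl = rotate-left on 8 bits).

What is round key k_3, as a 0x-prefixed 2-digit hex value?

K = 0xA9
k_0 = rotl(K, (5*0+4) mod 8) = rotl(K, 4) = 0x9A
k_1 = rotl(K, (5*1+4) mod 8) = rotl(K, 1) = 0x53
k_2 = rotl(K, (5*2+4) mod 8) = rotl(K, 6) = 0x6A
k_3 = rotl(K, (5*3+4) mod 8) = rotl(K, 3) = 0x4D

0x4D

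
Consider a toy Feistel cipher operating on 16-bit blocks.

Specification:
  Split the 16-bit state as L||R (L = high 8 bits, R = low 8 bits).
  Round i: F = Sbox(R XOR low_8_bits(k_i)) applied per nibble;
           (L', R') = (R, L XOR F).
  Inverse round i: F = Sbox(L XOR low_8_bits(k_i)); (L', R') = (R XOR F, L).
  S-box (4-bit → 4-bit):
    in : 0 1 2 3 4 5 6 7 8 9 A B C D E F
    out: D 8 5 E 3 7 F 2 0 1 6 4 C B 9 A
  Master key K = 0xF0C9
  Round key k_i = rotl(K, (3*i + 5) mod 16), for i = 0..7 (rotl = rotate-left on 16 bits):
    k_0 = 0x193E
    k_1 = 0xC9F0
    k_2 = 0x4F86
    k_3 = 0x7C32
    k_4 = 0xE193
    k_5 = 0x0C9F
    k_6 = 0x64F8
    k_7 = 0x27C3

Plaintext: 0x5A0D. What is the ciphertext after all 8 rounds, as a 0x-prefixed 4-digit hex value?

s_0 = plaintext = 0x5A0D
s_1 = Round(s_0, k_0) = 0x0DB4
s_2 = Round(s_1, k_1) = 0xB43E
s_3 = Round(s_2, k_2) = 0x3EF4
s_4 = Round(s_3, k_3) = 0xF4F1
s_5 = Round(s_4, k_4) = 0xF101
s_6 = Round(s_5, k_5) = 0x01E8
s_7 = Round(s_6, k_6) = 0xE88C
s_8 = Round(s_7, k_7) = 0x8CD2

0x8CD2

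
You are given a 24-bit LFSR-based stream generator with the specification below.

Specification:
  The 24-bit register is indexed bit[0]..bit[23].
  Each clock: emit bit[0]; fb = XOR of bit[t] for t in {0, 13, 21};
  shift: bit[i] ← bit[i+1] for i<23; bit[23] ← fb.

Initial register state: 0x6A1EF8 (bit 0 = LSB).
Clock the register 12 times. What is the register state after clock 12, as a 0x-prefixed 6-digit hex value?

0x4336A1

reg_0 = 0x6A1EF8
clock 1: out=0, reg = 0xB50F7C
clock 2: out=0, reg = 0xDA87BE
clock 3: out=0, reg = 0x6D43DF
clock 4: out=1, reg = 0x36A1EF
clock 5: out=1, reg = 0x9B50F7
clock 6: out=1, reg = 0xCDA87B
clock 7: out=1, reg = 0x66D43D
clock 8: out=1, reg = 0x336A1E
clock 9: out=0, reg = 0x19B50F
clock 10: out=1, reg = 0x0CDA87
clock 11: out=1, reg = 0x866D43
clock 12: out=1, reg = 0x4336A1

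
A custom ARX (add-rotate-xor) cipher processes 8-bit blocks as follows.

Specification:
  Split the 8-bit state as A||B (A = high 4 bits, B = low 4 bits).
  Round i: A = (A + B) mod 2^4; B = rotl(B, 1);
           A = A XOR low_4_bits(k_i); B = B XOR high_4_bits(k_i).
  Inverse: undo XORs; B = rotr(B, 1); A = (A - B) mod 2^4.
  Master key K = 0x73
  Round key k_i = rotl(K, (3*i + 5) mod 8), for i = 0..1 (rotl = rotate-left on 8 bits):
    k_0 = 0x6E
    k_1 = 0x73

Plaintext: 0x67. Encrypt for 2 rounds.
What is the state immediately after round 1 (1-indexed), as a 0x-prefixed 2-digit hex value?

0x38

s_0 = plaintext = 0x67
s_1 = Round(s_0, k_0) = 0x38
s_2 = Round(s_1, k_1) = 0x86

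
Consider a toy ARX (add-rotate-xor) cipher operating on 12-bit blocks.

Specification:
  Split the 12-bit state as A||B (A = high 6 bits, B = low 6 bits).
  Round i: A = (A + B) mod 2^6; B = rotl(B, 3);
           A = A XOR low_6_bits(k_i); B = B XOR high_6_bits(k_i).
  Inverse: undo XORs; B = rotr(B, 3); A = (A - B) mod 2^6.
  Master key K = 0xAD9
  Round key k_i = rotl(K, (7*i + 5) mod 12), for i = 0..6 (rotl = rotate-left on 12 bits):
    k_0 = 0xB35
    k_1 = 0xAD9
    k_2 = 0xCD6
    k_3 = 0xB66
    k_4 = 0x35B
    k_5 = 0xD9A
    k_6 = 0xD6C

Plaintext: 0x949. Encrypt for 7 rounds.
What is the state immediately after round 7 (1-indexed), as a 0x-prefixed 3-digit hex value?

0xC28

s_0 = plaintext = 0x949
s_1 = Round(s_0, k_0) = 0x6E5
s_2 = Round(s_1, k_1) = 0x647
s_3 = Round(s_2, k_2) = 0xD8B
s_4 = Round(s_3, k_3) = 0x9F4
s_5 = Round(s_4, k_4) = 0x02B
s_6 = Round(s_5, k_5) = 0xC6B
s_7 = Round(s_6, k_6) = 0xC28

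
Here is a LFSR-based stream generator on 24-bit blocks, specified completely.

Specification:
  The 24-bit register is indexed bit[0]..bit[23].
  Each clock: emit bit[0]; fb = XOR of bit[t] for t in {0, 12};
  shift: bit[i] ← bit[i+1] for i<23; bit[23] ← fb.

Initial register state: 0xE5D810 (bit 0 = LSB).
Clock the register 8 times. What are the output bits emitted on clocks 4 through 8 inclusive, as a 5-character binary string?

reg_0 = 0xE5D810
clock 1: out=0, reg = 0xF2EC08
clock 2: out=0, reg = 0x797604
clock 3: out=0, reg = 0xBCBB02
clock 4: out=0, reg = 0xDE5D81
clock 5: out=1, reg = 0x6F2EC0
clock 6: out=0, reg = 0x379760
clock 7: out=0, reg = 0x9BCBB0
clock 8: out=0, reg = 0x4DE5D8

01000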